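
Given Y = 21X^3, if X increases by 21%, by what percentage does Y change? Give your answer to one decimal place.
77.2%

For Y = 21X^3:
If X → X(1 + 0.21)
Then Y → Y · (1 + 0.21)^3
     ≈ Y · 1.7716

Percentage change = ((1 + 0.21)^3 − 1) × 100% ≈ 77.2%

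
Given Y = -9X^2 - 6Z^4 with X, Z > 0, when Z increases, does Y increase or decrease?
Y decreases

Taking the partial derivative:
∂Y/∂Z = -24Z^3

∂Y/∂Z = -24Z^3 < 0 (assuming positive values)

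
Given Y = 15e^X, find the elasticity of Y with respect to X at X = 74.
Elasticity = 74

Elasticity = (dY/dX) · (X/Y)

dY/dX = 15·e^X
At X = 74: dY/dX = 15·e^74, Y = 15·e^74

Elasticity = (15·e^74) · (74 / (15·e^74)) = 74

Interpretation: for a small percentage change in X, the percentage change in Y is approximately 74.00 times as large.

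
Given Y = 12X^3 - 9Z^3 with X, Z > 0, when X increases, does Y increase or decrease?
Y increases

Taking the partial derivative:
∂Y/∂X = 36X^2

∂Y/∂X = 36X^2 > 0 (assuming positive values)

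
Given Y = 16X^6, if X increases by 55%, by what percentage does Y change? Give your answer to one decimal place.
1286.7%

For Y = 16X^6:
If X → X(1 + 0.55)
Then Y → Y · (1 + 0.55)^6
     ≈ Y · 13.8672

Percentage change = ((1 + 0.55)^6 − 1) × 100% ≈ 1286.7%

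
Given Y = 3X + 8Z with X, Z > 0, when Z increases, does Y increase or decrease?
Y increases

Taking the partial derivative:
∂Y/∂Z = 8

∂Y/∂Z = 8 > 0 (assuming positive values)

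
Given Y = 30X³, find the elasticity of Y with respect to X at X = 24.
Elasticity = 3

Elasticity = (dY/dX) · (X/Y)

dY/dX = 90·X²
At X = 24: dY/dX = 51840, Y = 414720

Elasticity = 51840 · (24 / 414720) = 3

Interpretation: for a small percentage change in X, the percentage change in Y is approximately 3.00 times as large.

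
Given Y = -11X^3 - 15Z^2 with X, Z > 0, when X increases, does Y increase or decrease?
Y decreases

Taking the partial derivative:
∂Y/∂X = -33X^2

∂Y/∂X = -33X^2 < 0 (assuming positive values)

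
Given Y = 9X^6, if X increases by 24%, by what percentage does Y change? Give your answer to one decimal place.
263.5%

For Y = 9X^6:
If X → X(1 + 0.24)
Then Y → Y · (1 + 0.24)^6
     ≈ Y · 3.6352

Percentage change = ((1 + 0.24)^6 − 1) × 100% ≈ 263.5%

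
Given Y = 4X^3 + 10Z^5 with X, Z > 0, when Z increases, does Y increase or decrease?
Y increases

Taking the partial derivative:
∂Y/∂Z = 50Z^4

∂Y/∂Z = 50Z^4 > 0 (assuming positive values)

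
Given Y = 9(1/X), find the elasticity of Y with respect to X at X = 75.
Elasticity = -1

Elasticity = (dY/dX) · (X/Y)

dY/dX = -9/X²
At X = 75: dY/dX = -1/625, Y = 3/25

Elasticity = (-1/625) · (75 / (3/25)) = -1

Interpretation: for a small percentage change in X, the percentage change in Y is approximately -1.00 times as large.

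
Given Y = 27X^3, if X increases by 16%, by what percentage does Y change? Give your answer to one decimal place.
56.1%

For Y = 27X^3:
If X → X(1 + 0.16)
Then Y → Y · (1 + 0.16)^3
     ≈ Y · 1.5609

Percentage change = ((1 + 0.16)^3 − 1) × 100% ≈ 56.1%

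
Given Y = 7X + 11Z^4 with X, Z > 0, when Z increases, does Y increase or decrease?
Y increases

Taking the partial derivative:
∂Y/∂Z = 44Z^3

∂Y/∂Z = 44Z^3 > 0 (assuming positive values)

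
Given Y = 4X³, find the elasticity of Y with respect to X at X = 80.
Elasticity = 3

Elasticity = (dY/dX) · (X/Y)

dY/dX = 12·X²
At X = 80: dY/dX = 76800, Y = 2048000

Elasticity = 76800 · (80 / 2048000) = 3

Interpretation: for a small percentage change in X, the percentage change in Y is approximately 3.00 times as large.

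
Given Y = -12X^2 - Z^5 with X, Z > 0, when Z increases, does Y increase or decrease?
Y decreases

Taking the partial derivative:
∂Y/∂Z = -5Z^4

∂Y/∂Z = -5Z^4 < 0 (assuming positive values)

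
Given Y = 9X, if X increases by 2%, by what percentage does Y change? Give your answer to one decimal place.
2.0%

For Y = 9X:
If X → X(1 + 0.02)
Then Y → Y · (1 + 0.02)^1
     = Y · 1.0200

Percentage change = ((1 + 0.02)^1 − 1) × 100% = 2.0%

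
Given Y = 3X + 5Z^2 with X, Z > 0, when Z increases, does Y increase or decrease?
Y increases

Taking the partial derivative:
∂Y/∂Z = 10Z

∂Y/∂Z = 10Z > 0 (assuming positive values)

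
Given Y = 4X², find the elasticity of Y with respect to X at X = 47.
Elasticity = 2

Elasticity = (dY/dX) · (X/Y)

dY/dX = 8·X
At X = 47: dY/dX = 376, Y = 8836

Elasticity = 376 · (47 / 8836) = 2

Interpretation: for a small percentage change in X, the percentage change in Y is approximately 2.00 times as large.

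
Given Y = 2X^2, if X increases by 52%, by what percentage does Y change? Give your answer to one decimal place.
131.0%

For Y = 2X^2:
If X → X(1 + 0.52)
Then Y → Y · (1 + 0.52)^2
     = Y · 2.3104

Percentage change = ((1 + 0.52)^2 − 1) × 100% ≈ 131.0%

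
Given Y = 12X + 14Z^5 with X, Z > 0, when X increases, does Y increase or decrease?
Y increases

Taking the partial derivative:
∂Y/∂X = 12

∂Y/∂X = 12 > 0 (assuming positive values)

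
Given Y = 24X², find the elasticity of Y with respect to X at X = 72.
Elasticity = 2

Elasticity = (dY/dX) · (X/Y)

dY/dX = 48·X
At X = 72: dY/dX = 3456, Y = 124416

Elasticity = 3456 · (72 / 124416) = 2

Interpretation: for a small percentage change in X, the percentage change in Y is approximately 2.00 times as large.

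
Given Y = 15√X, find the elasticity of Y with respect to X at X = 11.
Elasticity = 1/2

Elasticity = (dY/dX) · (X/Y)

dY/dX = 15/(2·√X)
At X = 11: dY/dX = 15·√11/22, Y = 15·√11

Elasticity = (15·√11/22) · (11 / (15·√11)) = 1/2

Interpretation: for a small percentage change in X, the percentage change in Y is approximately 0.50 times as large.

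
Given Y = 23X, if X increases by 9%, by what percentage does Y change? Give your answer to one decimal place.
9.0%

For Y = 23X:
If X → X(1 + 0.09)
Then Y → Y · (1 + 0.09)^1
     = Y · 1.0900

Percentage change = ((1 + 0.09)^1 − 1) × 100% = 9.0%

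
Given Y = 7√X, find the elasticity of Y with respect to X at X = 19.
Elasticity = 1/2

Elasticity = (dY/dX) · (X/Y)

dY/dX = 7/(2·√X)
At X = 19: dY/dX = 7·√19/38, Y = 7·√19

Elasticity = (7·√19/38) · (19 / (7·√19)) = 1/2

Interpretation: for a small percentage change in X, the percentage change in Y is approximately 0.50 times as large.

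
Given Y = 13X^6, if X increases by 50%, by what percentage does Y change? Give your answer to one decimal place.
1039.1%

For Y = 13X^6:
If X → X(1 + 0.5)
Then Y → Y · (1 + 0.5)^6
     ≈ Y · 11.3906

Percentage change = ((1 + 0.5)^6 − 1) × 100% ≈ 1039.1%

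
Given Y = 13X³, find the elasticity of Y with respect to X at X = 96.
Elasticity = 3

Elasticity = (dY/dX) · (X/Y)

dY/dX = 39·X²
At X = 96: dY/dX = 359424, Y = 11501568

Elasticity = 359424 · (96 / 11501568) = 3

Interpretation: for a small percentage change in X, the percentage change in Y is approximately 3.00 times as large.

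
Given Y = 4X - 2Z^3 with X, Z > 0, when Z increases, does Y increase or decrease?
Y decreases

Taking the partial derivative:
∂Y/∂Z = -6Z^2

∂Y/∂Z = -6Z^2 < 0 (assuming positive values)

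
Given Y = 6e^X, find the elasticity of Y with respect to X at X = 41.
Elasticity = 41

Elasticity = (dY/dX) · (X/Y)

dY/dX = 6·e^X
At X = 41: dY/dX = 6·e^41, Y = 6·e^41

Elasticity = (6·e^41) · (41 / (6·e^41)) = 41

Interpretation: for a small percentage change in X, the percentage change in Y is approximately 41.00 times as large.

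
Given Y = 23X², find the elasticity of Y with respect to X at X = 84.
Elasticity = 2

Elasticity = (dY/dX) · (X/Y)

dY/dX = 46·X
At X = 84: dY/dX = 3864, Y = 162288

Elasticity = 3864 · (84 / 162288) = 2

Interpretation: for a small percentage change in X, the percentage change in Y is approximately 2.00 times as large.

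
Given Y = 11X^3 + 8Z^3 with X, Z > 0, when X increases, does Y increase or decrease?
Y increases

Taking the partial derivative:
∂Y/∂X = 33X^2

∂Y/∂X = 33X^2 > 0 (assuming positive values)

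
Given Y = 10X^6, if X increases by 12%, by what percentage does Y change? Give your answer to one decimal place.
97.4%

For Y = 10X^6:
If X → X(1 + 0.12)
Then Y → Y · (1 + 0.12)^6
     ≈ Y · 1.9738

Percentage change = ((1 + 0.12)^6 − 1) × 100% ≈ 97.4%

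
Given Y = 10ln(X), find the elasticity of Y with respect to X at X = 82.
Elasticity = 1/ln(82) ≈ 0.2269

Elasticity = (dY/dX) · (X/Y)

dY/dX = 10/X
At X = 82: dY/dX = 5/41, Y = 10·ln(82)

Elasticity = (5/41) · (82 / (10·ln(82))) = 1/ln(82) ≈ 0.2269

Interpretation: for a small percentage change in X, the percentage change in Y is approximately 0.23 times as large.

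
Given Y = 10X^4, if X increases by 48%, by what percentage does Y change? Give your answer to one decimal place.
379.8%

For Y = 10X^4:
If X → X(1 + 0.48)
Then Y → Y · (1 + 0.48)^4
     ≈ Y · 4.7979

Percentage change = ((1 + 0.48)^4 − 1) × 100% ≈ 379.8%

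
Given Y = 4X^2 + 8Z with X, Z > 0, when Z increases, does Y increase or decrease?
Y increases

Taking the partial derivative:
∂Y/∂Z = 8

∂Y/∂Z = 8 > 0 (assuming positive values)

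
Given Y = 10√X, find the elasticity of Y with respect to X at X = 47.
Elasticity = 1/2

Elasticity = (dY/dX) · (X/Y)

dY/dX = 5/√X
At X = 47: dY/dX = 5·√47/47, Y = 10·√47

Elasticity = (5·√47/47) · (47 / (10·√47)) = 1/2

Interpretation: for a small percentage change in X, the percentage change in Y is approximately 0.50 times as large.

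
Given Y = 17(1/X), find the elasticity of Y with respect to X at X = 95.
Elasticity = -1

Elasticity = (dY/dX) · (X/Y)

dY/dX = -17/X²
At X = 95: dY/dX = -17/9025, Y = 17/95

Elasticity = (-17/9025) · (95 / (17/95)) = -1

Interpretation: for a small percentage change in X, the percentage change in Y is approximately -1.00 times as large.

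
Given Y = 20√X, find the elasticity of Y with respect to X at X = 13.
Elasticity = 1/2

Elasticity = (dY/dX) · (X/Y)

dY/dX = 10/√X
At X = 13: dY/dX = 10·√13/13, Y = 20·√13

Elasticity = (10·√13/13) · (13 / (20·√13)) = 1/2

Interpretation: for a small percentage change in X, the percentage change in Y is approximately 0.50 times as large.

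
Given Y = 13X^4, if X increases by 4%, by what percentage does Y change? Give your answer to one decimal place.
17.0%

For Y = 13X^4:
If X → X(1 + 0.04)
Then Y → Y · (1 + 0.04)^4
     ≈ Y · 1.1699

Percentage change = ((1 + 0.04)^4 − 1) × 100% ≈ 17.0%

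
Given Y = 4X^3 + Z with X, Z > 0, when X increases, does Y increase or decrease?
Y increases

Taking the partial derivative:
∂Y/∂X = 12X^2

∂Y/∂X = 12X^2 > 0 (assuming positive values)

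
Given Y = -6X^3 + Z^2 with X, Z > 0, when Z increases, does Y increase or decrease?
Y increases

Taking the partial derivative:
∂Y/∂Z = 2Z

∂Y/∂Z = 2Z > 0 (assuming positive values)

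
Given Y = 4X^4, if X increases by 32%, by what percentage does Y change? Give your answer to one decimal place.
203.6%

For Y = 4X^4:
If X → X(1 + 0.32)
Then Y → Y · (1 + 0.32)^4
     ≈ Y · 3.0360

Percentage change = ((1 + 0.32)^4 − 1) × 100% ≈ 203.6%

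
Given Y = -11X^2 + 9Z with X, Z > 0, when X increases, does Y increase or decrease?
Y decreases

Taking the partial derivative:
∂Y/∂X = -22X

∂Y/∂X = -22X < 0 (assuming positive values)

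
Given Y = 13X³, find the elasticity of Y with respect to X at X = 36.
Elasticity = 3

Elasticity = (dY/dX) · (X/Y)

dY/dX = 39·X²
At X = 36: dY/dX = 50544, Y = 606528

Elasticity = 50544 · (36 / 606528) = 3

Interpretation: for a small percentage change in X, the percentage change in Y is approximately 3.00 times as large.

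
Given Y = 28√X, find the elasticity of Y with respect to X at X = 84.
Elasticity = 1/2

Elasticity = (dY/dX) · (X/Y)

dY/dX = 14/√X
At X = 84: dY/dX = √21/3, Y = 56·√21

Elasticity = (√21/3) · (84 / (56·√21)) = 1/2

Interpretation: for a small percentage change in X, the percentage change in Y is approximately 0.50 times as large.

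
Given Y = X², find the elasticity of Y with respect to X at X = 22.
Elasticity = 2

Elasticity = (dY/dX) · (X/Y)

dY/dX = 2·X
At X = 22: dY/dX = 44, Y = 484

Elasticity = 44 · (22 / 484) = 2

Interpretation: for a small percentage change in X, the percentage change in Y is approximately 2.00 times as large.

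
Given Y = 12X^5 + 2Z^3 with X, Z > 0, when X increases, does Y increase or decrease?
Y increases

Taking the partial derivative:
∂Y/∂X = 60X^4

∂Y/∂X = 60X^4 > 0 (assuming positive values)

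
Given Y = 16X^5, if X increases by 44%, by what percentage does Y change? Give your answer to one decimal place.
519.2%

For Y = 16X^5:
If X → X(1 + 0.44)
Then Y → Y · (1 + 0.44)^5
     ≈ Y · 6.1917

Percentage change = ((1 + 0.44)^5 − 1) × 100% ≈ 519.2%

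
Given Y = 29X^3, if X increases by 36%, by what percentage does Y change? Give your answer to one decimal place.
151.5%

For Y = 29X^3:
If X → X(1 + 0.36)
Then Y → Y · (1 + 0.36)^3
     ≈ Y · 2.5155

Percentage change = ((1 + 0.36)^3 − 1) × 100% ≈ 151.5%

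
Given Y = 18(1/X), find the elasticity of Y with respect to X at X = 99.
Elasticity = -1

Elasticity = (dY/dX) · (X/Y)

dY/dX = -18/X²
At X = 99: dY/dX = -2/1089, Y = 2/11

Elasticity = (-2/1089) · (99 / (2/11)) = -1

Interpretation: for a small percentage change in X, the percentage change in Y is approximately -1.00 times as large.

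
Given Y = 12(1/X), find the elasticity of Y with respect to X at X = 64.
Elasticity = -1

Elasticity = (dY/dX) · (X/Y)

dY/dX = -12/X²
At X = 64: dY/dX = -3/1024, Y = 3/16

Elasticity = (-3/1024) · (64 / (3/16)) = -1

Interpretation: for a small percentage change in X, the percentage change in Y is approximately -1.00 times as large.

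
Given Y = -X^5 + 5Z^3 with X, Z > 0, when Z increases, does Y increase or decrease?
Y increases

Taking the partial derivative:
∂Y/∂Z = 15Z^2

∂Y/∂Z = 15Z^2 > 0 (assuming positive values)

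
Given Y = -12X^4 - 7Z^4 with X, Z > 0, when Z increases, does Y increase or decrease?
Y decreases

Taking the partial derivative:
∂Y/∂Z = -28Z^3

∂Y/∂Z = -28Z^3 < 0 (assuming positive values)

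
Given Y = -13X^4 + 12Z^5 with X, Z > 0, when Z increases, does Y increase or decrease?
Y increases

Taking the partial derivative:
∂Y/∂Z = 60Z^4

∂Y/∂Z = 60Z^4 > 0 (assuming positive values)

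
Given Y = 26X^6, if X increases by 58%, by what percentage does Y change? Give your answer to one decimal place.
1455.8%

For Y = 26X^6:
If X → X(1 + 0.58)
Then Y → Y · (1 + 0.58)^6
     ≈ Y · 15.5576

Percentage change = ((1 + 0.58)^6 − 1) × 100% ≈ 1455.8%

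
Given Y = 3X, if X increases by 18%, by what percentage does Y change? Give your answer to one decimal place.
18.0%

For Y = 3X:
If X → X(1 + 0.18)
Then Y → Y · (1 + 0.18)^1
     = Y · 1.1800

Percentage change = ((1 + 0.18)^1 − 1) × 100% = 18.0%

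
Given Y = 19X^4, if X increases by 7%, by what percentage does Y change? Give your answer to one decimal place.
31.1%

For Y = 19X^4:
If X → X(1 + 0.07)
Then Y → Y · (1 + 0.07)^4
     ≈ Y · 1.3108

Percentage change = ((1 + 0.07)^4 − 1) × 100% ≈ 31.1%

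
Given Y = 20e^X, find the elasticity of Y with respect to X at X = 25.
Elasticity = 25

Elasticity = (dY/dX) · (X/Y)

dY/dX = 20·e^X
At X = 25: dY/dX = 20·e^25, Y = 20·e^25

Elasticity = (20·e^25) · (25 / (20·e^25)) = 25

Interpretation: for a small percentage change in X, the percentage change in Y is approximately 25.00 times as large.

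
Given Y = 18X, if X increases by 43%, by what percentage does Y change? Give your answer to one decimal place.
43.0%

For Y = 18X:
If X → X(1 + 0.43)
Then Y → Y · (1 + 0.43)^1
     = Y · 1.4300

Percentage change = ((1 + 0.43)^1 − 1) × 100% = 43.0%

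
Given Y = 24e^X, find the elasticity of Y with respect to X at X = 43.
Elasticity = 43

Elasticity = (dY/dX) · (X/Y)

dY/dX = 24·e^X
At X = 43: dY/dX = 24·e^43, Y = 24·e^43

Elasticity = (24·e^43) · (43 / (24·e^43)) = 43

Interpretation: for a small percentage change in X, the percentage change in Y is approximately 43.00 times as large.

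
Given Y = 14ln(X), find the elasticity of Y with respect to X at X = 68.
Elasticity = 1/ln(68) ≈ 0.2370

Elasticity = (dY/dX) · (X/Y)

dY/dX = 14/X
At X = 68: dY/dX = 7/34, Y = 14·ln(68)

Elasticity = (7/34) · (68 / (14·ln(68))) = 1/ln(68) ≈ 0.2370

Interpretation: for a small percentage change in X, the percentage change in Y is approximately 0.24 times as large.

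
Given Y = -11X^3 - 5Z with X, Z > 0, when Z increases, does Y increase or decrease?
Y decreases

Taking the partial derivative:
∂Y/∂Z = -5

∂Y/∂Z = -5 < 0 (assuming positive values)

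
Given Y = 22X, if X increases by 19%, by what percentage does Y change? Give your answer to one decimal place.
19.0%

For Y = 22X:
If X → X(1 + 0.19)
Then Y → Y · (1 + 0.19)^1
     = Y · 1.1900

Percentage change = ((1 + 0.19)^1 − 1) × 100% = 19.0%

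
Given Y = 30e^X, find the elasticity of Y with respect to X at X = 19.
Elasticity = 19

Elasticity = (dY/dX) · (X/Y)

dY/dX = 30·e^X
At X = 19: dY/dX = 30·e^19, Y = 30·e^19

Elasticity = (30·e^19) · (19 / (30·e^19)) = 19

Interpretation: for a small percentage change in X, the percentage change in Y is approximately 19.00 times as large.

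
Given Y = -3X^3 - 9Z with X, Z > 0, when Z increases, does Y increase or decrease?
Y decreases

Taking the partial derivative:
∂Y/∂Z = -9

∂Y/∂Z = -9 < 0 (assuming positive values)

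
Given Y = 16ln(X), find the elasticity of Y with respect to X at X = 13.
Elasticity = 1/ln(13) ≈ 0.3899

Elasticity = (dY/dX) · (X/Y)

dY/dX = 16/X
At X = 13: dY/dX = 16/13, Y = 16·ln(13)

Elasticity = (16/13) · (13 / (16·ln(13))) = 1/ln(13) ≈ 0.3899

Interpretation: for a small percentage change in X, the percentage change in Y is approximately 0.39 times as large.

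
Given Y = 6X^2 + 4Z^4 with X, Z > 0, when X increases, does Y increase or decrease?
Y increases

Taking the partial derivative:
∂Y/∂X = 12X

∂Y/∂X = 12X > 0 (assuming positive values)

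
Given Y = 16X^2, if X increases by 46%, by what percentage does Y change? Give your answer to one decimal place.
113.2%

For Y = 16X^2:
If X → X(1 + 0.46)
Then Y → Y · (1 + 0.46)^2
     = Y · 2.1316

Percentage change = ((1 + 0.46)^2 − 1) × 100% ≈ 113.2%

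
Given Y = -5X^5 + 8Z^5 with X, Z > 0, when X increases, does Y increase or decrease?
Y decreases

Taking the partial derivative:
∂Y/∂X = -25X^4

∂Y/∂X = -25X^4 < 0 (assuming positive values)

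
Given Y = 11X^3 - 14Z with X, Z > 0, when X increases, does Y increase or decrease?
Y increases

Taking the partial derivative:
∂Y/∂X = 33X^2

∂Y/∂X = 33X^2 > 0 (assuming positive values)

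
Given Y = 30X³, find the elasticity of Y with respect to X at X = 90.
Elasticity = 3

Elasticity = (dY/dX) · (X/Y)

dY/dX = 90·X²
At X = 90: dY/dX = 729000, Y = 21870000

Elasticity = 729000 · (90 / 21870000) = 3

Interpretation: for a small percentage change in X, the percentage change in Y is approximately 3.00 times as large.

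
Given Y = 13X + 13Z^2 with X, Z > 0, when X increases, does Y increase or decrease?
Y increases

Taking the partial derivative:
∂Y/∂X = 13

∂Y/∂X = 13 > 0 (assuming positive values)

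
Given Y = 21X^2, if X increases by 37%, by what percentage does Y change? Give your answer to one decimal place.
87.7%

For Y = 21X^2:
If X → X(1 + 0.37)
Then Y → Y · (1 + 0.37)^2
     = Y · 1.8769

Percentage change = ((1 + 0.37)^2 − 1) × 100% ≈ 87.7%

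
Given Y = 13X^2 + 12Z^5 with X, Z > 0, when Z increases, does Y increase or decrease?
Y increases

Taking the partial derivative:
∂Y/∂Z = 60Z^4

∂Y/∂Z = 60Z^4 > 0 (assuming positive values)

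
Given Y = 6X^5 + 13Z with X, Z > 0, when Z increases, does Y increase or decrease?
Y increases

Taking the partial derivative:
∂Y/∂Z = 13

∂Y/∂Z = 13 > 0 (assuming positive values)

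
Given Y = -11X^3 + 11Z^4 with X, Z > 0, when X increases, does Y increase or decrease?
Y decreases

Taking the partial derivative:
∂Y/∂X = -33X^2

∂Y/∂X = -33X^2 < 0 (assuming positive values)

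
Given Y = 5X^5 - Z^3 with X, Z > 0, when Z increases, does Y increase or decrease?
Y decreases

Taking the partial derivative:
∂Y/∂Z = -3Z^2

∂Y/∂Z = -3Z^2 < 0 (assuming positive values)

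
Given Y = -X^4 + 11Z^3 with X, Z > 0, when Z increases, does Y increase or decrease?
Y increases

Taking the partial derivative:
∂Y/∂Z = 33Z^2

∂Y/∂Z = 33Z^2 > 0 (assuming positive values)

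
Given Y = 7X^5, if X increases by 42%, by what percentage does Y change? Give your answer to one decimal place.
477.4%

For Y = 7X^5:
If X → X(1 + 0.42)
Then Y → Y · (1 + 0.42)^5
     ≈ Y · 5.7735

Percentage change = ((1 + 0.42)^5 − 1) × 100% ≈ 477.4%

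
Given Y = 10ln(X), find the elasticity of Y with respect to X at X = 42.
Elasticity = 1/ln(42) ≈ 0.2675

Elasticity = (dY/dX) · (X/Y)

dY/dX = 10/X
At X = 42: dY/dX = 5/21, Y = 10·ln(42)

Elasticity = (5/21) · (42 / (10·ln(42))) = 1/ln(42) ≈ 0.2675

Interpretation: for a small percentage change in X, the percentage change in Y is approximately 0.27 times as large.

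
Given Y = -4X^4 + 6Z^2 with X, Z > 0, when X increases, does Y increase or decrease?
Y decreases

Taking the partial derivative:
∂Y/∂X = -16X^3

∂Y/∂X = -16X^3 < 0 (assuming positive values)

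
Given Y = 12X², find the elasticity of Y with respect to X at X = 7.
Elasticity = 2

Elasticity = (dY/dX) · (X/Y)

dY/dX = 24·X
At X = 7: dY/dX = 168, Y = 588

Elasticity = 168 · (7 / 588) = 2

Interpretation: for a small percentage change in X, the percentage change in Y is approximately 2.00 times as large.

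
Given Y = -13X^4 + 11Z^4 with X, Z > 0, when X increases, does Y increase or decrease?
Y decreases

Taking the partial derivative:
∂Y/∂X = -52X^3

∂Y/∂X = -52X^3 < 0 (assuming positive values)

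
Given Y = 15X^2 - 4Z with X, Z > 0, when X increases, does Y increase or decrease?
Y increases

Taking the partial derivative:
∂Y/∂X = 30X

∂Y/∂X = 30X > 0 (assuming positive values)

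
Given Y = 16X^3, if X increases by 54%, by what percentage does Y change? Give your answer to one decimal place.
265.2%

For Y = 16X^3:
If X → X(1 + 0.54)
Then Y → Y · (1 + 0.54)^3
     ≈ Y · 3.6523

Percentage change = ((1 + 0.54)^3 − 1) × 100% ≈ 265.2%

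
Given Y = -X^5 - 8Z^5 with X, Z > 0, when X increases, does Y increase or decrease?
Y decreases

Taking the partial derivative:
∂Y/∂X = -5X^4

∂Y/∂X = -5X^4 < 0 (assuming positive values)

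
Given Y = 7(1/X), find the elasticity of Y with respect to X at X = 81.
Elasticity = -1

Elasticity = (dY/dX) · (X/Y)

dY/dX = -7/X²
At X = 81: dY/dX = -7/6561, Y = 7/81

Elasticity = (-7/6561) · (81 / (7/81)) = -1

Interpretation: for a small percentage change in X, the percentage change in Y is approximately -1.00 times as large.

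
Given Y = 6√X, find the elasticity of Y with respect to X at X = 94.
Elasticity = 1/2

Elasticity = (dY/dX) · (X/Y)

dY/dX = 3/√X
At X = 94: dY/dX = 3·√94/94, Y = 6·√94

Elasticity = (3·√94/94) · (94 / (6·√94)) = 1/2

Interpretation: for a small percentage change in X, the percentage change in Y is approximately 0.50 times as large.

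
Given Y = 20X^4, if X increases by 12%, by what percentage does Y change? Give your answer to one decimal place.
57.4%

For Y = 20X^4:
If X → X(1 + 0.12)
Then Y → Y · (1 + 0.12)^4
     ≈ Y · 1.5735

Percentage change = ((1 + 0.12)^4 − 1) × 100% ≈ 57.4%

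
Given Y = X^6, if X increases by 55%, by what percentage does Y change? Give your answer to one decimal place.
1286.7%

For Y = X^6:
If X → X(1 + 0.55)
Then Y → Y · (1 + 0.55)^6
     ≈ Y · 13.8672

Percentage change = ((1 + 0.55)^6 − 1) × 100% ≈ 1286.7%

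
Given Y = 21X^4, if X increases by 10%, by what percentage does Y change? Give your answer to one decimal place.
46.4%

For Y = 21X^4:
If X → X(1 + 0.1)
Then Y → Y · (1 + 0.1)^4
     = Y · 1.4641

Percentage change = ((1 + 0.1)^4 − 1) × 100% ≈ 46.4%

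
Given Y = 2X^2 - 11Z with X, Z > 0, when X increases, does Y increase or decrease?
Y increases

Taking the partial derivative:
∂Y/∂X = 4X

∂Y/∂X = 4X > 0 (assuming positive values)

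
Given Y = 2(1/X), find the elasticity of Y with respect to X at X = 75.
Elasticity = -1

Elasticity = (dY/dX) · (X/Y)

dY/dX = -2/X²
At X = 75: dY/dX = -2/5625, Y = 2/75

Elasticity = (-2/5625) · (75 / (2/75)) = -1

Interpretation: for a small percentage change in X, the percentage change in Y is approximately -1.00 times as large.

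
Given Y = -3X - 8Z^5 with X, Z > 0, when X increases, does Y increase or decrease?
Y decreases

Taking the partial derivative:
∂Y/∂X = -3

∂Y/∂X = -3 < 0 (assuming positive values)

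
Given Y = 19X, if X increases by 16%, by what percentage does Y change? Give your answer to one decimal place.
16.0%

For Y = 19X:
If X → X(1 + 0.16)
Then Y → Y · (1 + 0.16)^1
     = Y · 1.1600

Percentage change = ((1 + 0.16)^1 − 1) × 100% = 16.0%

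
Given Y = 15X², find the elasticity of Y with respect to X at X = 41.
Elasticity = 2

Elasticity = (dY/dX) · (X/Y)

dY/dX = 30·X
At X = 41: dY/dX = 1230, Y = 25215

Elasticity = 1230 · (41 / 25215) = 2

Interpretation: for a small percentage change in X, the percentage change in Y is approximately 2.00 times as large.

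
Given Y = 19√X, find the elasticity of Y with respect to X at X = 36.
Elasticity = 1/2

Elasticity = (dY/dX) · (X/Y)

dY/dX = 19/(2·√X)
At X = 36: dY/dX = 19/12, Y = 114

Elasticity = (19/12) · (36 / 114) = 1/2

Interpretation: for a small percentage change in X, the percentage change in Y is approximately 0.50 times as large.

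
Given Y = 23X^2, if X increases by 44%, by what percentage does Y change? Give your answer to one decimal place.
107.4%

For Y = 23X^2:
If X → X(1 + 0.44)
Then Y → Y · (1 + 0.44)^2
     = Y · 2.0736

Percentage change = ((1 + 0.44)^2 − 1) × 100% ≈ 107.4%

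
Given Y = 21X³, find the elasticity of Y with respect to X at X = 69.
Elasticity = 3

Elasticity = (dY/dX) · (X/Y)

dY/dX = 63·X²
At X = 69: dY/dX = 299943, Y = 6898689

Elasticity = 299943 · (69 / 6898689) = 3

Interpretation: for a small percentage change in X, the percentage change in Y is approximately 3.00 times as large.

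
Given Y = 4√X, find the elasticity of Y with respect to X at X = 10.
Elasticity = 1/2

Elasticity = (dY/dX) · (X/Y)

dY/dX = 2/√X
At X = 10: dY/dX = √10/5, Y = 4·√10

Elasticity = (√10/5) · (10 / (4·√10)) = 1/2

Interpretation: for a small percentage change in X, the percentage change in Y is approximately 0.50 times as large.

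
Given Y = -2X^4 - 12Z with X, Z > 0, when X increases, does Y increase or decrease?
Y decreases

Taking the partial derivative:
∂Y/∂X = -8X^3

∂Y/∂X = -8X^3 < 0 (assuming positive values)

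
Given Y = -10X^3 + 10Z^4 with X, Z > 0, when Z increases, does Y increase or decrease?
Y increases

Taking the partial derivative:
∂Y/∂Z = 40Z^3

∂Y/∂Z = 40Z^3 > 0 (assuming positive values)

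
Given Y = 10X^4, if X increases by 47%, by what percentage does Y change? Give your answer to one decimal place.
366.9%

For Y = 10X^4:
If X → X(1 + 0.47)
Then Y → Y · (1 + 0.47)^4
     ≈ Y · 4.6695

Percentage change = ((1 + 0.47)^4 − 1) × 100% ≈ 366.9%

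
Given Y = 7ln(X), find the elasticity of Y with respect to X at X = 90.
Elasticity = 1/ln(90) ≈ 0.2222

Elasticity = (dY/dX) · (X/Y)

dY/dX = 7/X
At X = 90: dY/dX = 7/90, Y = 7·ln(90)

Elasticity = (7/90) · (90 / (7·ln(90))) = 1/ln(90) ≈ 0.2222

Interpretation: for a small percentage change in X, the percentage change in Y is approximately 0.22 times as large.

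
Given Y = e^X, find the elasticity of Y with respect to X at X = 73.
Elasticity = 73

Elasticity = (dY/dX) · (X/Y)

dY/dX = e^X
At X = 73: dY/dX = e^73, Y = e^73

Elasticity = (e^73) · (73 / (e^73)) = 73

Interpretation: for a small percentage change in X, the percentage change in Y is approximately 73.00 times as large.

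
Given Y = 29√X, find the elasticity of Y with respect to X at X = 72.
Elasticity = 1/2

Elasticity = (dY/dX) · (X/Y)

dY/dX = 29/(2·√X)
At X = 72: dY/dX = 29·√2/24, Y = 174·√2

Elasticity = (29·√2/24) · (72 / (174·√2)) = 1/2

Interpretation: for a small percentage change in X, the percentage change in Y is approximately 0.50 times as large.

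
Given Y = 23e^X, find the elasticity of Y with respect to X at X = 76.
Elasticity = 76

Elasticity = (dY/dX) · (X/Y)

dY/dX = 23·e^X
At X = 76: dY/dX = 23·e^76, Y = 23·e^76

Elasticity = (23·e^76) · (76 / (23·e^76)) = 76

Interpretation: for a small percentage change in X, the percentage change in Y is approximately 76.00 times as large.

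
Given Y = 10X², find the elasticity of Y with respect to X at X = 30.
Elasticity = 2

Elasticity = (dY/dX) · (X/Y)

dY/dX = 20·X
At X = 30: dY/dX = 600, Y = 9000

Elasticity = 600 · (30 / 9000) = 2

Interpretation: for a small percentage change in X, the percentage change in Y is approximately 2.00 times as large.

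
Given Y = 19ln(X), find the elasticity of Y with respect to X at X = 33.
Elasticity = 1/ln(33) ≈ 0.2860

Elasticity = (dY/dX) · (X/Y)

dY/dX = 19/X
At X = 33: dY/dX = 19/33, Y = 19·ln(33)

Elasticity = (19/33) · (33 / (19·ln(33))) = 1/ln(33) ≈ 0.2860

Interpretation: for a small percentage change in X, the percentage change in Y is approximately 0.29 times as large.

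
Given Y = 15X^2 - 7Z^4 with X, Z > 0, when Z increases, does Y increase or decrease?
Y decreases

Taking the partial derivative:
∂Y/∂Z = -28Z^3

∂Y/∂Z = -28Z^3 < 0 (assuming positive values)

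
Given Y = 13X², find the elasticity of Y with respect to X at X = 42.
Elasticity = 2

Elasticity = (dY/dX) · (X/Y)

dY/dX = 26·X
At X = 42: dY/dX = 1092, Y = 22932

Elasticity = 1092 · (42 / 22932) = 2

Interpretation: for a small percentage change in X, the percentage change in Y is approximately 2.00 times as large.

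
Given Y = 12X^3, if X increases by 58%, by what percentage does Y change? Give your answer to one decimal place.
294.4%

For Y = 12X^3:
If X → X(1 + 0.58)
Then Y → Y · (1 + 0.58)^3
     ≈ Y · 3.9443

Percentage change = ((1 + 0.58)^3 − 1) × 100% ≈ 294.4%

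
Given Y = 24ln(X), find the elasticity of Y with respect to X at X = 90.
Elasticity = 1/ln(90) ≈ 0.2222

Elasticity = (dY/dX) · (X/Y)

dY/dX = 24/X
At X = 90: dY/dX = 4/15, Y = 24·ln(90)

Elasticity = (4/15) · (90 / (24·ln(90))) = 1/ln(90) ≈ 0.2222

Interpretation: for a small percentage change in X, the percentage change in Y is approximately 0.22 times as large.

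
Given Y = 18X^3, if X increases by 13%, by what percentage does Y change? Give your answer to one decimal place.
44.3%

For Y = 18X^3:
If X → X(1 + 0.13)
Then Y → Y · (1 + 0.13)^3
     ≈ Y · 1.4429

Percentage change = ((1 + 0.13)^3 − 1) × 100% ≈ 44.3%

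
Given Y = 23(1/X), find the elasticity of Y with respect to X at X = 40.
Elasticity = -1

Elasticity = (dY/dX) · (X/Y)

dY/dX = -23/X²
At X = 40: dY/dX = -23/1600, Y = 23/40

Elasticity = (-23/1600) · (40 / (23/40)) = -1

Interpretation: for a small percentage change in X, the percentage change in Y is approximately -1.00 times as large.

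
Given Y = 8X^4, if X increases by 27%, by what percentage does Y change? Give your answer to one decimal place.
160.1%

For Y = 8X^4:
If X → X(1 + 0.27)
Then Y → Y · (1 + 0.27)^4
     ≈ Y · 2.6014

Percentage change = ((1 + 0.27)^4 − 1) × 100% ≈ 160.1%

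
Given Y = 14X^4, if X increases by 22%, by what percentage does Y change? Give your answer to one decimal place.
121.5%

For Y = 14X^4:
If X → X(1 + 0.22)
Then Y → Y · (1 + 0.22)^4
     ≈ Y · 2.2153

Percentage change = ((1 + 0.22)^4 − 1) × 100% ≈ 121.5%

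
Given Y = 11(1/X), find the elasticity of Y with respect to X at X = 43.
Elasticity = -1

Elasticity = (dY/dX) · (X/Y)

dY/dX = -11/X²
At X = 43: dY/dX = -11/1849, Y = 11/43

Elasticity = (-11/1849) · (43 / (11/43)) = -1

Interpretation: for a small percentage change in X, the percentage change in Y is approximately -1.00 times as large.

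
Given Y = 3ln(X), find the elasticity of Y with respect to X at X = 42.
Elasticity = 1/ln(42) ≈ 0.2675

Elasticity = (dY/dX) · (X/Y)

dY/dX = 3/X
At X = 42: dY/dX = 1/14, Y = 3·ln(42)

Elasticity = (1/14) · (42 / (3·ln(42))) = 1/ln(42) ≈ 0.2675

Interpretation: for a small percentage change in X, the percentage change in Y is approximately 0.27 times as large.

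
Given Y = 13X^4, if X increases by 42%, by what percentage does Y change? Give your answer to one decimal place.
306.6%

For Y = 13X^4:
If X → X(1 + 0.42)
Then Y → Y · (1 + 0.42)^4
     ≈ Y · 4.0659

Percentage change = ((1 + 0.42)^4 − 1) × 100% ≈ 306.6%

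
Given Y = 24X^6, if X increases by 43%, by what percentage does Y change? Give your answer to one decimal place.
755.1%

For Y = 24X^6:
If X → X(1 + 0.43)
Then Y → Y · (1 + 0.43)^6
     ≈ Y · 8.5510

Percentage change = ((1 + 0.43)^6 − 1) × 100% ≈ 755.1%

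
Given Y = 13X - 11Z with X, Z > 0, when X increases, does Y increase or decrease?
Y increases

Taking the partial derivative:
∂Y/∂X = 13

∂Y/∂X = 13 > 0 (assuming positive values)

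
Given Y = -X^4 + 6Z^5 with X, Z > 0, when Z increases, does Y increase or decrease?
Y increases

Taking the partial derivative:
∂Y/∂Z = 30Z^4

∂Y/∂Z = 30Z^4 > 0 (assuming positive values)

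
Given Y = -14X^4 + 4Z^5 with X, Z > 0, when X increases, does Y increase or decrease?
Y decreases

Taking the partial derivative:
∂Y/∂X = -56X^3

∂Y/∂X = -56X^3 < 0 (assuming positive values)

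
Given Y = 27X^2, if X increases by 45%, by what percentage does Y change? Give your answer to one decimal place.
110.3%

For Y = 27X^2:
If X → X(1 + 0.45)
Then Y → Y · (1 + 0.45)^2
     = Y · 2.1025

Percentage change = ((1 + 0.45)^2 − 1) × 100% ≈ 110.3%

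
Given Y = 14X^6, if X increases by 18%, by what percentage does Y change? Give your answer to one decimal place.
170.0%

For Y = 14X^6:
If X → X(1 + 0.18)
Then Y → Y · (1 + 0.18)^6
     ≈ Y · 2.6996

Percentage change = ((1 + 0.18)^6 − 1) × 100% ≈ 170.0%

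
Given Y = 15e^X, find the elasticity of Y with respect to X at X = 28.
Elasticity = 28

Elasticity = (dY/dX) · (X/Y)

dY/dX = 15·e^X
At X = 28: dY/dX = 15·e^28, Y = 15·e^28

Elasticity = (15·e^28) · (28 / (15·e^28)) = 28

Interpretation: for a small percentage change in X, the percentage change in Y is approximately 28.00 times as large.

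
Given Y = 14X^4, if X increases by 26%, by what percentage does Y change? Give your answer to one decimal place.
152.0%

For Y = 14X^4:
If X → X(1 + 0.26)
Then Y → Y · (1 + 0.26)^4
     ≈ Y · 2.5205

Percentage change = ((1 + 0.26)^4 − 1) × 100% ≈ 152.0%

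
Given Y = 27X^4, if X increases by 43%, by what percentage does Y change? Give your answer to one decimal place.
318.2%

For Y = 27X^4:
If X → X(1 + 0.43)
Then Y → Y · (1 + 0.43)^4
     ≈ Y · 4.1816

Percentage change = ((1 + 0.43)^4 − 1) × 100% ≈ 318.2%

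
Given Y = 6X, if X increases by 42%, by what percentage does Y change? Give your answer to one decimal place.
42.0%

For Y = 6X:
If X → X(1 + 0.42)
Then Y → Y · (1 + 0.42)^1
     = Y · 1.4200

Percentage change = ((1 + 0.42)^1 − 1) × 100% = 42.0%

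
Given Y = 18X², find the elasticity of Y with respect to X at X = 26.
Elasticity = 2

Elasticity = (dY/dX) · (X/Y)

dY/dX = 36·X
At X = 26: dY/dX = 936, Y = 12168

Elasticity = 936 · (26 / 12168) = 2

Interpretation: for a small percentage change in X, the percentage change in Y is approximately 2.00 times as large.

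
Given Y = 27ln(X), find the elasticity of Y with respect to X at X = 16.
Elasticity = 1/ln(16) ≈ 0.3607

Elasticity = (dY/dX) · (X/Y)

dY/dX = 27/X
At X = 16: dY/dX = 27/16, Y = 27·ln(16)

Elasticity = (27/16) · (16 / (27·ln(16))) = 1/ln(16) ≈ 0.3607

Interpretation: for a small percentage change in X, the percentage change in Y is approximately 0.36 times as large.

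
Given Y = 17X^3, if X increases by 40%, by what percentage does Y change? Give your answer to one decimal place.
174.4%

For Y = 17X^3:
If X → X(1 + 0.4)
Then Y → Y · (1 + 0.4)^3
     = Y · 2.7440

Percentage change = ((1 + 0.4)^3 − 1) × 100% = 174.4%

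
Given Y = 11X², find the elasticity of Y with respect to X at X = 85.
Elasticity = 2

Elasticity = (dY/dX) · (X/Y)

dY/dX = 22·X
At X = 85: dY/dX = 1870, Y = 79475

Elasticity = 1870 · (85 / 79475) = 2

Interpretation: for a small percentage change in X, the percentage change in Y is approximately 2.00 times as large.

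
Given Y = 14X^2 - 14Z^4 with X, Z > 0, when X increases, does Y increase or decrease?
Y increases

Taking the partial derivative:
∂Y/∂X = 28X

∂Y/∂X = 28X > 0 (assuming positive values)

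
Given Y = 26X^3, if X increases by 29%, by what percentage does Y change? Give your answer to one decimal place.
114.7%

For Y = 26X^3:
If X → X(1 + 0.29)
Then Y → Y · (1 + 0.29)^3
     ≈ Y · 2.1467

Percentage change = ((1 + 0.29)^3 − 1) × 100% ≈ 114.7%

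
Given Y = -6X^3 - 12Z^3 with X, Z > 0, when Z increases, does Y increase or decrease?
Y decreases

Taking the partial derivative:
∂Y/∂Z = -36Z^2

∂Y/∂Z = -36Z^2 < 0 (assuming positive values)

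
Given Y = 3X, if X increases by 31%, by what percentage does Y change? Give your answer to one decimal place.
31.0%

For Y = 3X:
If X → X(1 + 0.31)
Then Y → Y · (1 + 0.31)^1
     = Y · 1.3100

Percentage change = ((1 + 0.31)^1 − 1) × 100% = 31.0%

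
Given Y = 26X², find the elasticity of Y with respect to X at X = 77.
Elasticity = 2

Elasticity = (dY/dX) · (X/Y)

dY/dX = 52·X
At X = 77: dY/dX = 4004, Y = 154154

Elasticity = 4004 · (77 / 154154) = 2

Interpretation: for a small percentage change in X, the percentage change in Y is approximately 2.00 times as large.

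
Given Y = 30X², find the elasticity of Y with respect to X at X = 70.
Elasticity = 2

Elasticity = (dY/dX) · (X/Y)

dY/dX = 60·X
At X = 70: dY/dX = 4200, Y = 147000

Elasticity = 4200 · (70 / 147000) = 2

Interpretation: for a small percentage change in X, the percentage change in Y is approximately 2.00 times as large.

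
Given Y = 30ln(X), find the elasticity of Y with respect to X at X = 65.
Elasticity = 1/ln(65) ≈ 0.2396

Elasticity = (dY/dX) · (X/Y)

dY/dX = 30/X
At X = 65: dY/dX = 6/13, Y = 30·ln(65)

Elasticity = (6/13) · (65 / (30·ln(65))) = 1/ln(65) ≈ 0.2396

Interpretation: for a small percentage change in X, the percentage change in Y is approximately 0.24 times as large.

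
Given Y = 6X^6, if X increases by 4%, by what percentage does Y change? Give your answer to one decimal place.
26.5%

For Y = 6X^6:
If X → X(1 + 0.04)
Then Y → Y · (1 + 0.04)^6
     ≈ Y · 1.2653

Percentage change = ((1 + 0.04)^6 − 1) × 100% ≈ 26.5%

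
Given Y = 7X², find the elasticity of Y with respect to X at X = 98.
Elasticity = 2

Elasticity = (dY/dX) · (X/Y)

dY/dX = 14·X
At X = 98: dY/dX = 1372, Y = 67228

Elasticity = 1372 · (98 / 67228) = 2

Interpretation: for a small percentage change in X, the percentage change in Y is approximately 2.00 times as large.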